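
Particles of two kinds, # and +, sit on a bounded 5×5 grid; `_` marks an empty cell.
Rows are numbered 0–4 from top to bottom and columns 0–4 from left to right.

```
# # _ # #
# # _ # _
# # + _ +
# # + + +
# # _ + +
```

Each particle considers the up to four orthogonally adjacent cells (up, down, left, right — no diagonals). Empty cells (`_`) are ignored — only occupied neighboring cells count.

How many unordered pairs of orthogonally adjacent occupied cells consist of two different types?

Scan each occupied cell's neighbors to the right and below so each pair is counted once.
From row 0: 0 unlike of 5 pairs (running 0/5).
From row 1: 0 unlike of 3 pairs (running 0/8).
From row 2: 1 unlike of 6 pairs (running 1/14).
From row 3: 1 unlike of 8 pairs (running 2/22).
From row 4: 0 unlike of 2 pairs (running 2/24).
Total adjacent occupied pairs: 24; unlike-type pairs: 2.

2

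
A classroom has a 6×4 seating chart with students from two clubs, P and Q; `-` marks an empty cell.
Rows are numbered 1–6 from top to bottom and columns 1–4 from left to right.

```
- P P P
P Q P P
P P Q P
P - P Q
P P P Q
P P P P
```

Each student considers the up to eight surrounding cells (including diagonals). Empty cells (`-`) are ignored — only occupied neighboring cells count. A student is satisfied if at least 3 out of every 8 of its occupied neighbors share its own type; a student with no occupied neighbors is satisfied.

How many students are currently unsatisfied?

3

(1,2)P 3/4 satisfied
(1,3)P 4/5 satisfied
(1,4)P 3/3 satisfied
(2,1)P 3/4 satisfied
(2,2)Q 1/7 not
(2,3)P 6/8 satisfied
(2,4)P 4/5 satisfied
(3,1)P 3/4 satisfied
(3,2)P 5/7 satisfied
(3,3)Q 2/7 not
(3,4)P 3/5 satisfied
(4,1)P 4/4 satisfied
(4,3)P 4/7 satisfied
(4,4)Q 2/5 satisfied
(5,1)P 4/4 satisfied
(5,2)P 7/7 satisfied
(5,3)P 5/7 satisfied
(5,4)Q 1/5 not
(6,1)P 3/3 satisfied
(6,2)P 5/5 satisfied
(6,3)P 4/5 satisfied
(6,4)P 2/3 satisfied
Unsatisfied: (2,2), (3,3), (5,4) — 3 in total.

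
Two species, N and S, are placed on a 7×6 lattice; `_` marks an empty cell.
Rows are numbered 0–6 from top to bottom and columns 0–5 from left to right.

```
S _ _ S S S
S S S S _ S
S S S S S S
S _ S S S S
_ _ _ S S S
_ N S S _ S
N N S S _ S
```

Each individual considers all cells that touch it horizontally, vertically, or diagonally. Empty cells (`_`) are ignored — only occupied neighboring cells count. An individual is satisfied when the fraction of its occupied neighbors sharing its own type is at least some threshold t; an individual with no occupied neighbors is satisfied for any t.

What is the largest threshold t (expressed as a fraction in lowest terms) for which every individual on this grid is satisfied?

1/2

Row 0: (0,0)S 2/2 · (0,3)S 3/3 · (0,4)S 4/4 · (0,5)S 2/2
Row 1: (1,0)S 4/4 · (1,1)S 6/6 · (1,2)S 6/6 · (1,3)S 6/6 · (1,5)S 4/4
Row 2: (2,0)S 4/4 · (2,1)S 7/7 · (2,2)S 7/7 · (2,3)S 7/7 · (2,4)S 7/7 · (2,5)S 4/4
Row 3: (3,0)S 2/2 · (3,2)S 5/5 · (3,3)S 7/7 · (3,4)S 8/8 · (3,5)S 5/5
Row 4: (4,3)S 6/6 · (4,4)S 7/7 · (4,5)S 4/4
Row 5: (5,1)N 2/4 · (5,2)S 4/6 · (5,3)S 5/5 · (5,5)S 3/3
Row 6: (6,0)N 2/2 · (6,1)N 2/4 · (6,2)S 3/5 · (6,3)S 3/3 · (6,5)S 1/1
The smallest same-type fraction is 2/4 at (5,1), which reduces to 1/2. Any threshold above that leaves this individual unsatisfied.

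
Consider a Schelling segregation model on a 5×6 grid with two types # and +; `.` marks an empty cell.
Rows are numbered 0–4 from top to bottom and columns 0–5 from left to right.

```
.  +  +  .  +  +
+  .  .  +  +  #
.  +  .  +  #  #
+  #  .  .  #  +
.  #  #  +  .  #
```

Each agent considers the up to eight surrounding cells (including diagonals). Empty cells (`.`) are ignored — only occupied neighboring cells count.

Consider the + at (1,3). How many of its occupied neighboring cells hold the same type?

4

Occupied neighbors of (1,3): (0,2)=+, (0,4)=+, (1,4)=+, (2,3)=+, (2,4)=#.
Same type (+): 4 of 5.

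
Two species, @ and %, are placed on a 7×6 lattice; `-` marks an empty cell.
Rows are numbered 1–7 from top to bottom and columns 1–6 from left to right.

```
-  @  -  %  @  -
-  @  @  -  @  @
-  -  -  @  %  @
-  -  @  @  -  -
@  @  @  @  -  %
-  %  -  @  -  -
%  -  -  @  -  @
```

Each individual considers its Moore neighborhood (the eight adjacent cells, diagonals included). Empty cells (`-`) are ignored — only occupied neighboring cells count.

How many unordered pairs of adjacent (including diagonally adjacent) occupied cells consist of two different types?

Scan each occupied cell's neighbors to the right and below (and the two forward diagonals) so each pair is counted once.
Row 1: @(1,2)–@(2,2)= @(1,2)–@(2,3)= %(1,4)–@(1,5)≠ %(1,4)–@(2,5)≠ %(1,4)–@(2,3)≠ @(1,5)–@(2,5)= @(1,5)–@(2,6)=  → 3/7 unlike.
Row 2: @(2,2)–@(2,3)= @(2,3)–@(3,4)= @(2,5)–@(2,6)= @(2,5)–%(3,5)≠ @(2,5)–@(3,6)= @(2,5)–@(3,4)= @(2,6)–@(3,6)= @(2,6)–%(3,5)≠  → 2/8 unlike.
Row 3: @(3,4)–%(3,5)≠ @(3,4)–@(4,4)= @(3,4)–@(4,3)= %(3,5)–@(3,6)≠ %(3,5)–@(4,4)≠  → 3/5 unlike.
Row 4: @(4,3)–@(4,4)= @(4,3)–@(5,3)= @(4,3)–@(5,4)= @(4,3)–@(5,2)= @(4,4)–@(5,4)= @(4,4)–@(5,3)=  → 0/6 unlike.
Row 5: @(5,1)–@(5,2)= @(5,1)–%(6,2)≠ @(5,2)–@(5,3)= @(5,2)–%(6,2)≠ @(5,3)–@(5,4)= @(5,3)–@(6,4)= @(5,3)–%(6,2)≠ @(5,4)–@(6,4)=  → 3/8 unlike.
Row 6: %(6,2)–%(7,1)= @(6,4)–@(7,4)=  → 0/2 unlike.
Total adjacent occupied pairs: 36; unlike-type pairs: 11.

11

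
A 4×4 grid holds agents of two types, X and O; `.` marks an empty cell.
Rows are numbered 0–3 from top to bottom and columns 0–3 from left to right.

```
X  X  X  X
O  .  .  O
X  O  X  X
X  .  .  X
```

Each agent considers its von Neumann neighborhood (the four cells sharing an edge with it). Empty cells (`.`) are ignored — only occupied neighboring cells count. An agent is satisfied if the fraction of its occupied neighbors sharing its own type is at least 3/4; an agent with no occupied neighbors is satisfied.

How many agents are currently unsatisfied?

Row 0: (0,0)X 1/2 not · (0,1)X 2/2 satisfied · (0,2)X 2/2 satisfied · (0,3)X 1/2 not
Row 1: (1,0)O 0/2 not · (1,3)O 0/2 not
Row 2: (2,0)X 1/3 not · (2,1)O 0/2 not · (2,2)X 1/2 not · (2,3)X 2/3 not
Row 3: (3,0)X 1/1 satisfied · (3,3)X 1/1 satisfied
Unsatisfied: (0,0), (0,3), (1,0), (1,3), (2,0), (2,1), (2,2), (2,3) — 8 in total.

8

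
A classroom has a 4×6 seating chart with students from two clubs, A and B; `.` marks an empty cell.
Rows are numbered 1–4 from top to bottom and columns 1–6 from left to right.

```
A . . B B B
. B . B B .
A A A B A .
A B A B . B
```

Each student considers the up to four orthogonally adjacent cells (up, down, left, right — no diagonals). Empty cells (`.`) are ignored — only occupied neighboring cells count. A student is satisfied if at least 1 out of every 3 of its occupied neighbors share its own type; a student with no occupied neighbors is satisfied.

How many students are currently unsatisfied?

3

Row 1: (1,1)A 0/0 ✓ · (1,4)B 2/2 ✓ · (1,5)B 3/3 ✓ · (1,6)B 1/1 ✓
Row 2: (2,2)B 0/1 ✗ · (2,4)B 3/3 ✓ · (2,5)B 2/3 ✓
Row 3: (3,1)A 2/2 ✓ · (3,2)A 2/4 ✓ · (3,3)A 2/3 ✓ · (3,4)B 2/4 ✓ · (3,5)A 0/2 ✗
Row 4: (4,1)A 1/2 ✓ · (4,2)B 0/3 ✗ · (4,3)A 1/3 ✓ · (4,4)B 1/2 ✓ · (4,6)B 0/0 ✓
Unsatisfied: (2,2), (3,5), (4,2) — 3 in total.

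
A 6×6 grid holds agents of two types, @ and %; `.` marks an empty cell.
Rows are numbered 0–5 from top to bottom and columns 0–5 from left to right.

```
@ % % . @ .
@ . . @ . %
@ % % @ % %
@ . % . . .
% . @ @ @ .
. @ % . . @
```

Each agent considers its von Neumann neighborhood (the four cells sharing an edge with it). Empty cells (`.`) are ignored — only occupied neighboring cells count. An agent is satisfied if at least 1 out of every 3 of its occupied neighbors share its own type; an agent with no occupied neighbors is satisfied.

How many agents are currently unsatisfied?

3

(0,0)@ 1/2 ok
(0,1)% 1/2 ok
(0,2)% 1/1 ok
(0,4)@ 0/0 ok
(1,0)@ 2/2 ok
(1,3)@ 1/1 ok
(1,5)% 1/1 ok
(2,0)@ 2/3 ok
(2,1)% 1/2 ok
(2,2)% 2/3 ok
(2,3)@ 1/3 ok
(2,4)% 1/2 ok
(2,5)% 2/2 ok
(3,0)@ 1/2 ok
(3,2)% 1/2 ok
(4,0)% 0/1 unhappy
(4,2)@ 1/3 ok
(4,3)@ 2/2 ok
(4,4)@ 1/1 ok
(5,1)@ 0/1 unhappy
(5,2)% 0/2 unhappy
(5,5)@ 0/0 ok
Unsatisfied: (4,0), (5,1), (5,2) — 3 in total.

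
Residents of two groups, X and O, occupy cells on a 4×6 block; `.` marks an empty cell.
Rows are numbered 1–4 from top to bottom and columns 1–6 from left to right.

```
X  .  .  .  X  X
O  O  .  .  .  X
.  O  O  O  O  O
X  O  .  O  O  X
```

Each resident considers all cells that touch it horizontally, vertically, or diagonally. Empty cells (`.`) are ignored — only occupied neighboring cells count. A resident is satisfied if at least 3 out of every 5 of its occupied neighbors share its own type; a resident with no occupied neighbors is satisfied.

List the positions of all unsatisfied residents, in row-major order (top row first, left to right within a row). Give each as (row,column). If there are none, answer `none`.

(1,1), (2,6), (3,6), (4,1), (4,6)

(1,1)X 0/2 unhappy
(1,5)X 2/2 ok
(1,6)X 2/2 ok
(2,1)O 2/3 ok
(2,2)O 3/4 ok
(2,6)X 2/4 unhappy
(3,2)O 4/5 ok
(3,3)O 5/5 ok
(3,4)O 4/4 ok
(3,5)O 4/6 ok
(3,6)O 2/4 unhappy
(4,1)X 0/2 unhappy
(4,2)O 2/3 ok
(4,4)O 4/4 ok
(4,5)O 4/5 ok
(4,6)X 0/3 unhappy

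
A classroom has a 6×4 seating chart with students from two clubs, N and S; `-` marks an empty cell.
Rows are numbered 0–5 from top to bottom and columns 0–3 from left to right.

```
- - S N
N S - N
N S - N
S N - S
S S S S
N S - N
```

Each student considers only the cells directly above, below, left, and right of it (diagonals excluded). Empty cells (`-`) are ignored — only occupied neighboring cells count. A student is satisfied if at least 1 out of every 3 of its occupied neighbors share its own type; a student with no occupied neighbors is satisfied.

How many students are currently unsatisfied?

4

Row 0: (0,2)S 0/1 unhappy · (0,3)N 1/2 ok
Row 1: (1,0)N 1/2 ok · (1,1)S 1/2 ok · (1,3)N 2/2 ok
Row 2: (2,0)N 1/3 ok · (2,1)S 1/3 ok · (2,3)N 1/2 ok
Row 3: (3,0)S 1/3 ok · (3,1)N 0/3 unhappy · (3,3)S 1/2 ok
Row 4: (4,0)S 2/3 ok · (4,1)S 3/4 ok · (4,2)S 2/2 ok · (4,3)S 2/3 ok
Row 5: (5,0)N 0/2 unhappy · (5,1)S 1/2 ok · (5,3)N 0/1 unhappy
Unsatisfied: (0,2), (3,1), (5,0), (5,3) — 4 in total.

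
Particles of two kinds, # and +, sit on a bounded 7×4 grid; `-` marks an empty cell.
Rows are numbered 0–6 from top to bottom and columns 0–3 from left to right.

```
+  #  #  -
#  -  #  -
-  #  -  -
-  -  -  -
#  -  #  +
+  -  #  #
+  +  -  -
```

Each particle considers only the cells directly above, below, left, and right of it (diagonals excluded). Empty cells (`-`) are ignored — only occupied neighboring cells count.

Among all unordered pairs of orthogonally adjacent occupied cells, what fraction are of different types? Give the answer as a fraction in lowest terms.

Scan each occupied cell's neighbors to the right and below so each pair is counted once.
From row 0: 2 unlike of 4 pairs (running 2/4).
From row 4: 3 unlike of 4 pairs (running 5/8).
From row 5: 0 unlike of 2 pairs (running 5/10).
From row 6: 0 unlike of 1 pairs (running 5/11).
Total adjacent occupied pairs: 11; unlike-type pairs: 5.
5/11 is already in lowest terms.

5/11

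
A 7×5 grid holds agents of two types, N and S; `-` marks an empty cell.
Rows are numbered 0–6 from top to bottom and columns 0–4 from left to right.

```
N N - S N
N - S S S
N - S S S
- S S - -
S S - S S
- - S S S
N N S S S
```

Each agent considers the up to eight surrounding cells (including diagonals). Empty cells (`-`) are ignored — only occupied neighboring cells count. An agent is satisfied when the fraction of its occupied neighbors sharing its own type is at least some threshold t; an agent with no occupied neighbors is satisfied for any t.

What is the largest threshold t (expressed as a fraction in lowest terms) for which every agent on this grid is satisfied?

0/1

(0,0)N 2/2
(0,1)N 2/3
(0,3)S 3/4
(0,4)N 0/3
(1,0)N 3/3
(1,2)S 4/5
(1,3)S 6/7
(1,4)S 4/5
(2,0)N 1/2
(2,2)S 5/5
(2,3)S 6/6
(2,4)S 3/3
(3,1)S 4/5
(3,2)S 5/5
(4,0)S 2/2
(4,1)S 4/4
(4,3)S 5/5
(4,4)S 3/3
(5,2)S 5/6
(5,3)S 7/7
(5,4)S 5/5
(6,0)N 1/1
(6,1)N 1/3
(6,2)S 3/4
(6,3)S 5/5
(6,4)S 3/3
The smallest same-type fraction is 0/3 at (0,4), which reduces to 0/1. Any threshold above that leaves this agent unsatisfied.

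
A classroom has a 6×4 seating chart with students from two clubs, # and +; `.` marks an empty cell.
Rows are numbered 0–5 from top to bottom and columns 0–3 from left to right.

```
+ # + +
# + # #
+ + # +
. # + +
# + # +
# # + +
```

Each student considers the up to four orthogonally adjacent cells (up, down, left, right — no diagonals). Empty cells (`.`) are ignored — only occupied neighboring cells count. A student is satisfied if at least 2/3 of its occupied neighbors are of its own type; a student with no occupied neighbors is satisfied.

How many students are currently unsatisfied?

19

(0,0)+ 0/2 unhappy
(0,1)# 0/3 unhappy
(0,2)+ 1/3 unhappy
(0,3)+ 1/2 unhappy
(1,0)# 0/3 unhappy
(1,1)+ 1/4 unhappy
(1,2)# 2/4 unhappy
(1,3)# 1/3 unhappy
(2,0)+ 1/2 unhappy
(2,1)+ 2/4 unhappy
(2,2)# 1/4 unhappy
(2,3)+ 1/3 unhappy
(3,1)# 0/3 unhappy
(3,2)+ 1/4 unhappy
(3,3)+ 3/3 ok
(4,0)# 1/2 unhappy
(4,1)+ 0/4 unhappy
(4,2)# 0/4 unhappy
(4,3)+ 2/3 ok
(5,0)# 2/2 ok
(5,1)# 1/3 unhappy
(5,2)+ 1/3 unhappy
(5,3)+ 2/2 ok
Unsatisfied: (0,0), (0,1), (0,2), (0,3), (1,0), (1,1), (1,2), (1,3), (2,0), (2,1), (2,2), (2,3), (3,1), (3,2), (4,0), (4,1), (4,2), (5,1), (5,2) — 19 in total.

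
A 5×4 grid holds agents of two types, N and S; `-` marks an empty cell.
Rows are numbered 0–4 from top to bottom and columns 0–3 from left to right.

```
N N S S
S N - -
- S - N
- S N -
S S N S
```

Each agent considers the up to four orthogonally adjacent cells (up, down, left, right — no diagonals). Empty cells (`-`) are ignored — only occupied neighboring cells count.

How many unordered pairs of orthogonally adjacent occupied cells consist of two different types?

Scan each occupied cell's neighbors to the right and below so each pair is counted once.
Row 0: N(0,0)–N(0,1)= N(0,0)–S(1,0)≠ N(0,1)–S(0,2)≠ N(0,1)–N(1,1)= S(0,2)–S(0,3)=  → 2/5 unlike.
Row 1: S(1,0)–N(1,1)≠ N(1,1)–S(2,1)≠  → 2/2 unlike.
Row 2: S(2,1)–S(3,1)=  → 0/1 unlike.
Row 3: S(3,1)–N(3,2)≠ S(3,1)–S(4,1)= N(3,2)–N(4,2)=  → 1/3 unlike.
Row 4: S(4,0)–S(4,1)= S(4,1)–N(4,2)≠ N(4,2)–S(4,3)≠  → 2/3 unlike.
Total adjacent occupied pairs: 14; unlike-type pairs: 7.

7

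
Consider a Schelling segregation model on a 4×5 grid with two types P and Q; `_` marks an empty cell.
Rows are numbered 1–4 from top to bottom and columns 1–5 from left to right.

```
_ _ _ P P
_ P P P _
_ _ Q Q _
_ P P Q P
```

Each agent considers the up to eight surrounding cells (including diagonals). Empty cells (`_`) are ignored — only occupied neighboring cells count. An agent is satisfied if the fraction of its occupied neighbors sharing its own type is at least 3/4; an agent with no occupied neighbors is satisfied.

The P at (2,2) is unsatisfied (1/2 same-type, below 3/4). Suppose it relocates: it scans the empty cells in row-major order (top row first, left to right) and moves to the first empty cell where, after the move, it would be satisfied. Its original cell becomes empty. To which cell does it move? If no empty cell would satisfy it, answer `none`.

Vacating (2,2). Empty cells in order:
  (1,1): 0/0 same-type → satisfied — stop here.

(1,1)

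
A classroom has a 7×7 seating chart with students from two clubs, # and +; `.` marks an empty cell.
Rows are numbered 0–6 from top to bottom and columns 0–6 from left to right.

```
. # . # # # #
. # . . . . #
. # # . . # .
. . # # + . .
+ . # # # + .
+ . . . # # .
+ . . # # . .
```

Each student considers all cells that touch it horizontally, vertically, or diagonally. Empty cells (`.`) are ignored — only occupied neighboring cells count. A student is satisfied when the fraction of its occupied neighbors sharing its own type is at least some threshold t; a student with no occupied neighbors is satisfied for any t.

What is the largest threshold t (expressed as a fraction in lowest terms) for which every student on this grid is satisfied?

(0,1)# 1/1
(0,3)# 1/1
(0,4)# 2/2
(0,5)# 3/3
(0,6)# 2/2
(1,1)# 3/3
(1,6)# 3/3
(2,1)# 3/3
(2,2)# 4/4
(2,5)# 1/2
(3,2)# 5/5
(3,3)# 5/6
(3,4)+ 1/5
(4,0)+ 1/1
(4,2)# 3/3
(4,3)# 5/6
(4,4)# 4/6
(4,5)+ 1/4
(5,0)+ 2/2
(5,4)# 5/6
(5,5)# 3/4
(6,0)+ 1/1
(6,3)# 2/2
(6,4)# 3/3
The smallest same-type fraction is 1/5 at (3,4), which reduces to 1/5. Any threshold above that leaves this student unsatisfied.

1/5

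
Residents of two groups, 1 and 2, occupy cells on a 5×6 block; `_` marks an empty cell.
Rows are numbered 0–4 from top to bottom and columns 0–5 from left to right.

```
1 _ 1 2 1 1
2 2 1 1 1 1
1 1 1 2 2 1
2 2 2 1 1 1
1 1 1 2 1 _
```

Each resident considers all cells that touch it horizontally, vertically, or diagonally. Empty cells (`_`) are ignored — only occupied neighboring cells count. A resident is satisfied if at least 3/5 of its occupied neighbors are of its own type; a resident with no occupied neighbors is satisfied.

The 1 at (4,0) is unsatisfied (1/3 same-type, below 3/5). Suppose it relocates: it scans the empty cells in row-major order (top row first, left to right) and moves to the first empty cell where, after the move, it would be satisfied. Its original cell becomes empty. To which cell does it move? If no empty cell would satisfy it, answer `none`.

(0,1)

Vacating (4,0). Empty cells in order:
  (0,1): 3/5 same-type → satisfied — stop here.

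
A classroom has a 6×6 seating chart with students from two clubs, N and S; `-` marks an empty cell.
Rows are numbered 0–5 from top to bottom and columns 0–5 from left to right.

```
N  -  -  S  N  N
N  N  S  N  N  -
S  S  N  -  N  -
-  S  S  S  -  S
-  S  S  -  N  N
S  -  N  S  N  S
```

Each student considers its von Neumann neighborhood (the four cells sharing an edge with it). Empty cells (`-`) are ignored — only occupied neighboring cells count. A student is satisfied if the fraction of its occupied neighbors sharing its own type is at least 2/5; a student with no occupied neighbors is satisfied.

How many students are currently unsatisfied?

Row 0: (0,0)N 1/1 satisfied · (0,3)S 0/2 not · (0,4)N 2/3 satisfied · (0,5)N 1/1 satisfied
Row 1: (1,0)N 2/3 satisfied · (1,1)N 1/3 not · (1,2)S 0/3 not · (1,3)N 1/3 not · (1,4)N 3/3 satisfied
Row 2: (2,0)S 1/2 satisfied · (2,1)S 2/4 satisfied · (2,2)N 0/3 not · (2,4)N 1/1 satisfied
Row 3: (3,1)S 3/3 satisfied · (3,2)S 3/4 satisfied · (3,3)S 1/1 satisfied · (3,5)S 0/1 not
Row 4: (4,1)S 2/2 satisfied · (4,2)S 2/3 satisfied · (4,4)N 2/2 satisfied · (4,5)N 1/3 not
Row 5: (5,0)S 0/0 satisfied · (5,2)N 0/2 not · (5,3)S 0/2 not · (5,4)N 1/3 not · (5,5)S 0/2 not
Unsatisfied: (0,3), (1,1), (1,2), (1,3), (2,2), (3,5), (4,5), (5,2), (5,3), (5,4), (5,5) — 11 in total.

11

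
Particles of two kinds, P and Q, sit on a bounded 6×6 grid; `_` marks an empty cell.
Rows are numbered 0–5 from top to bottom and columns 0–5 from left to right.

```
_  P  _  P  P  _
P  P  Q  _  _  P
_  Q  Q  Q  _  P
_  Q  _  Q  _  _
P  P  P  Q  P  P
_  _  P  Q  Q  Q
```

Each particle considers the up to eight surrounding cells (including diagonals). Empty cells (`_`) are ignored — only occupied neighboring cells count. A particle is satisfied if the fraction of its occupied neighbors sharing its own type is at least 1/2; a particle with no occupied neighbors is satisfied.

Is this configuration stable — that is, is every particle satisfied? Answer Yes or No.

(0,1)P 2/3 ok
(0,3)P 1/2 ok
(0,4)P 2/2 ok
(1,0)P 2/3 ok
(1,1)P 2/5 unhappy
(1,2)Q 3/6 ok
(1,5)P 2/2 ok
(2,1)Q 3/5 ok
(2,2)Q 5/6 ok
(2,3)Q 3/3 ok
(2,5)P 1/1 ok
(3,1)Q 2/5 unhappy
(3,3)Q 3/5 ok
(4,0)P 1/2 ok
(4,1)P 3/4 ok
(4,2)P 2/6 unhappy
(4,3)Q 3/6 ok
(4,4)P 1/6 unhappy
(4,5)P 1/3 unhappy
(5,2)P 2/4 ok
(5,3)Q 2/5 unhappy
(5,4)Q 3/5 ok
(5,5)Q 1/3 unhappy
For instance (1,1) has only 2/5 same-type neighbors, below 1/2.

No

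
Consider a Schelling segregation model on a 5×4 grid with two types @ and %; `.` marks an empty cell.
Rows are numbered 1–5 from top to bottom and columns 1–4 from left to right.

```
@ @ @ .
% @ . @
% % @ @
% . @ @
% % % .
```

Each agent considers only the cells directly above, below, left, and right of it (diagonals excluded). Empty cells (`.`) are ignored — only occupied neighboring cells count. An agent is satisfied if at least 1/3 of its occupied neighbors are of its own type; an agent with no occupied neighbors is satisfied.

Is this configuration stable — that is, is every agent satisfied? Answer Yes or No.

Row 1: (1,1)@ 1/2 ok · (1,2)@ 3/3 ok · (1,3)@ 1/1 ok
Row 2: (2,1)% 1/3 ok · (2,2)@ 1/3 ok · (2,4)@ 1/1 ok
Row 3: (3,1)% 3/3 ok · (3,2)% 1/3 ok · (3,3)@ 2/3 ok · (3,4)@ 3/3 ok
Row 4: (4,1)% 2/2 ok · (4,3)@ 2/3 ok · (4,4)@ 2/2 ok
Row 5: (5,1)% 2/2 ok · (5,2)% 2/2 ok · (5,3)% 1/2 ok
All meet the threshold, so the configuration is stable.

Yes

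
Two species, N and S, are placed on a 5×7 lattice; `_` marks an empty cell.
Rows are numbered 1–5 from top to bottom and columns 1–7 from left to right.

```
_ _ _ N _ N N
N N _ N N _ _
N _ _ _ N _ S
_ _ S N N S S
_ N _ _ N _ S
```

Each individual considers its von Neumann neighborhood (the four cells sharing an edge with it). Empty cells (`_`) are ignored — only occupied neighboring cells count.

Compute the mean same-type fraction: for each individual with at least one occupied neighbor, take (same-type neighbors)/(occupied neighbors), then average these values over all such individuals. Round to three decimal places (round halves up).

Row 1: (1,4)N 1/1 · (1,6)N 1/1 · (1,7)N 1/1
Row 2: (2,1)N 2/2 · (2,2)N 1/1 · (2,4)N 2/2 · (2,5)N 2/2
Row 3: (3,1)N 1/1 · (3,5)N 2/2 · (3,7)S 1/1
Row 4: (4,3)S 0/1 · (4,4)N 1/2 · (4,5)N 3/4 · (4,6)S 1/2 · (4,7)S 3/3
Row 5: (5,2)N — no occupied neighbors · (5,5)N 1/1 · (5,7)S 1/1
Sum over 17 individuals: 1/1 + 1/1 + 1/1 + 2/2 + 1/1 + 2/2 + 2/2 + 1/1 + 2/2 + 1/1 + 0/1 + 1/2 + 3/4 + 1/2 + 3/3 + 1/1 + 1/1 = 59/4; mean = 59/4 ÷ 17 = 59/68 = 0.867647… → 0.868.

0.868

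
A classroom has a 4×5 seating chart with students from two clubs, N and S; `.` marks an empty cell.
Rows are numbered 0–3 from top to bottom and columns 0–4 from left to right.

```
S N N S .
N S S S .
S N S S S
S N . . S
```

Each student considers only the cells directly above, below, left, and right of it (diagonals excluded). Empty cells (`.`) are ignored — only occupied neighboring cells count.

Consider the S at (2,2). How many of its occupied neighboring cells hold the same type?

2

Occupied neighbors of (2,2): (1,2)=S, (2,1)=N, (2,3)=S.
Same type (S): 2 of 3.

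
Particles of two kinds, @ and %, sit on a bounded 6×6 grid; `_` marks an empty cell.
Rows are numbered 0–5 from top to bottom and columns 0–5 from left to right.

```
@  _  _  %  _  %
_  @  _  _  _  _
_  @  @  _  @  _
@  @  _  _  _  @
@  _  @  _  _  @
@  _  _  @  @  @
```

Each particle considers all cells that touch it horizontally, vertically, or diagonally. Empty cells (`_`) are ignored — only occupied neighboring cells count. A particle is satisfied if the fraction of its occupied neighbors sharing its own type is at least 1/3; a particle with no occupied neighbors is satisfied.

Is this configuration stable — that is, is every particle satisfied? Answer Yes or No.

Row 0: (0,0)@ 1/1 ✓ · (0,3)% 0/0 ✓ · (0,5)% 0/0 ✓
Row 1: (1,1)@ 3/3 ✓
Row 2: (2,1)@ 4/4 ✓ · (2,2)@ 3/3 ✓ · (2,4)@ 1/1 ✓
Row 3: (3,0)@ 3/3 ✓ · (3,1)@ 5/5 ✓ · (3,5)@ 2/2 ✓
Row 4: (4,0)@ 3/3 ✓ · (4,2)@ 2/2 ✓ · (4,5)@ 3/3 ✓
Row 5: (5,0)@ 1/1 ✓ · (5,3)@ 2/2 ✓ · (5,4)@ 3/3 ✓ · (5,5)@ 2/2 ✓
All meet the threshold, so the configuration is stable.

Yes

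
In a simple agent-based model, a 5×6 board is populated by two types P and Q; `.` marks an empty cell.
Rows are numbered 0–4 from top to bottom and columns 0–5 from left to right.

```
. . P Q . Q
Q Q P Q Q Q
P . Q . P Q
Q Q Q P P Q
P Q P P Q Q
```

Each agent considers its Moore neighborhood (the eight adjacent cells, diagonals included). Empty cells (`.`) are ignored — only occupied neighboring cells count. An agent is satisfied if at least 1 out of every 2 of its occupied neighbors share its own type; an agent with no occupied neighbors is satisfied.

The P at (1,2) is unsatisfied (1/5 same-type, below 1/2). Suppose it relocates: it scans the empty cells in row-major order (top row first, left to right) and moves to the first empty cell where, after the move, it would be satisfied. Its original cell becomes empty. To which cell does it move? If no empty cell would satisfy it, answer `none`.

Vacating (1,2). Empty cells in order:
  (0,0): 0/2 same-type → still unsatisfied.
  (0,1): 1/3 same-type → still unsatisfied.
  (0,4): 0/5 same-type → still unsatisfied.
  (2,1): 1/7 same-type → still unsatisfied.
  (2,3): 3/7 same-type → still unsatisfied.

none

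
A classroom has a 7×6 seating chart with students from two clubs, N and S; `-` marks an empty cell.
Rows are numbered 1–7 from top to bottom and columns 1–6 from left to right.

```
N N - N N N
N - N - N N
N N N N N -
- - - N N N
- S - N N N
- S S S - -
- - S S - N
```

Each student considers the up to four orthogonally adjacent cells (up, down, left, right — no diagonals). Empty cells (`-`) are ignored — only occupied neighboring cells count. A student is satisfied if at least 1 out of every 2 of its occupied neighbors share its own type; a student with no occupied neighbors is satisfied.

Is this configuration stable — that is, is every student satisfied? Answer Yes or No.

Yes

Row 1: (1,1)N 2/2 satisfied · (1,2)N 1/1 satisfied · (1,4)N 1/1 satisfied · (1,5)N 3/3 satisfied · (1,6)N 2/2 satisfied
Row 2: (2,1)N 2/2 satisfied · (2,3)N 1/1 satisfied · (2,5)N 3/3 satisfied · (2,6)N 2/2 satisfied
Row 3: (3,1)N 2/2 satisfied · (3,2)N 2/2 satisfied · (3,3)N 3/3 satisfied · (3,4)N 3/3 satisfied · (3,5)N 3/3 satisfied
Row 4: (4,4)N 3/3 satisfied · (4,5)N 4/4 satisfied · (4,6)N 2/2 satisfied
Row 5: (5,2)S 1/1 satisfied · (5,4)N 2/3 satisfied · (5,5)N 3/3 satisfied · (5,6)N 2/2 satisfied
Row 6: (6,2)S 2/2 satisfied · (6,3)S 3/3 satisfied · (6,4)S 2/3 satisfied
Row 7: (7,3)S 2/2 satisfied · (7,4)S 2/2 satisfied · (7,6)N 0/0 satisfied
All meet the threshold, so the configuration is stable.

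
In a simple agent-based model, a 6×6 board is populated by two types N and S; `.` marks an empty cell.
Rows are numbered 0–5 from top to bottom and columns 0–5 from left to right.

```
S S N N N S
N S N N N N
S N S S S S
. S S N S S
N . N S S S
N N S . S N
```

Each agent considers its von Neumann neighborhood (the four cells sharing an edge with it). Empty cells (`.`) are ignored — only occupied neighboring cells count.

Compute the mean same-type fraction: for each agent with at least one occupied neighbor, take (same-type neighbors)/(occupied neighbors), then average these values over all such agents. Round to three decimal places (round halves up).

0.492

Row 0: (0,0)S 1/2 · (0,1)S 2/3 · (0,2)N 2/3 · (0,3)N 3/3 · (0,4)N 2/3 · (0,5)S 0/2
Row 1: (1,0)N 0/3 · (1,1)S 1/4 · (1,2)N 2/4 · (1,3)N 3/4 · (1,4)N 3/4 · (1,5)N 1/3
Row 2: (2,0)S 0/2 · (2,1)N 0/4 · (2,2)S 2/4 · (2,3)S 2/4 · (2,4)S 3/4 · (2,5)S 2/3
Row 3: (3,1)S 1/2 · (3,2)S 2/4 · (3,3)N 0/4 · (3,4)S 3/4 · (3,5)S 3/3
Row 4: (4,0)N 1/1 · (4,2)N 0/3 · (4,3)S 1/3 · (4,4)S 4/4 · (4,5)S 2/3
Row 5: (5,0)N 2/2 · (5,1)N 1/2 · (5,2)S 0/2 · (5,4)S 1/2 · (5,5)N 0/2
Sum over 33 agents: 1/2 + 2/3 + 2/3 + 3/3 + 2/3 + 0/2 + 0/3 + 1/4 + 2/4 + 3/4 + 3/4 + 1/3 + 0/2 + 0/4 + 2/4 + 2/4 + 3/4 + 2/3 + 1/2 + 2/4 + 0/4 + 3/4 + 3/3 + 1/1 + 0/3 + 1/3 + 4/4 + 2/3 + 2/2 + 1/2 + 0/2 + 1/2 + 0/2 = 65/4; mean = 65/4 ÷ 33 = 65/132 = 0.492424… → 0.492.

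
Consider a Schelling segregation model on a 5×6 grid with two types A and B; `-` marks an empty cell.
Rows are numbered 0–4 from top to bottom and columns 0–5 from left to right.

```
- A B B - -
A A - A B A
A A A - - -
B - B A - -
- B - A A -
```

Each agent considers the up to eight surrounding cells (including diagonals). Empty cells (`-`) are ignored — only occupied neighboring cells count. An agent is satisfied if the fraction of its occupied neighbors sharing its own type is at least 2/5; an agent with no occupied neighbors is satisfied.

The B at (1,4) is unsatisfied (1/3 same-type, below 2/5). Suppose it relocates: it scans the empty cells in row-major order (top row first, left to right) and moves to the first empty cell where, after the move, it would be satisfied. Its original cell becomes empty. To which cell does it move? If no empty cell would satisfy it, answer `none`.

(3,1)

Vacating (1,4). Empty cells in order:
  (0,0): 0/3 same-type → still unsatisfied.
  (0,4): 1/3 same-type → still unsatisfied.
  (0,5): 0/1 same-type → still unsatisfied.
  (1,2): 2/7 same-type → still unsatisfied.
  (2,3): 1/4 same-type → still unsatisfied.
  (2,4): 0/3 same-type → still unsatisfied.
  (2,5): 0/1 same-type → still unsatisfied.
  (3,1): 3/6 same-type → satisfied — stop here.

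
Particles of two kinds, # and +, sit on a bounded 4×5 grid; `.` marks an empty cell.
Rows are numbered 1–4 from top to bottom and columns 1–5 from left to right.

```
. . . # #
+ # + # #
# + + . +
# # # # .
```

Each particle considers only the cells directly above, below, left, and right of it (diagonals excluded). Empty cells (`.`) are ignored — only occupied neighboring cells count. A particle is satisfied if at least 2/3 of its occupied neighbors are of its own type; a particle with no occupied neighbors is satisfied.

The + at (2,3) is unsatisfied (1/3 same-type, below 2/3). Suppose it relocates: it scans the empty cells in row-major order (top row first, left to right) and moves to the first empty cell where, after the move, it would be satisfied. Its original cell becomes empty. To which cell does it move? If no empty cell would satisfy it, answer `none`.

(1,1)

Vacating (2,3). Empty cells in order:
  (1,1): 1/1 same-type → satisfied — stop here.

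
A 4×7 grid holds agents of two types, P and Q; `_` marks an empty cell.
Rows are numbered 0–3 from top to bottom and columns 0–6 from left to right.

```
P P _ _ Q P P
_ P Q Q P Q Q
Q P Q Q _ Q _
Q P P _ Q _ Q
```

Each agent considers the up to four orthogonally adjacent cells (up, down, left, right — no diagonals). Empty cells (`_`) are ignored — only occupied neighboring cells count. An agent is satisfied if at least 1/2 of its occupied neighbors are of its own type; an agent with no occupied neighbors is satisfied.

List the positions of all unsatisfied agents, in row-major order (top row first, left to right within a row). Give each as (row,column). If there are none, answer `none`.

(0,4), (0,5), (1,4)

Row 0: (0,0)P 1/1 ✓ · (0,1)P 2/2 ✓ · (0,4)Q 0/2 ✗ · (0,5)P 1/3 ✗ · (0,6)P 1/2 ✓
Row 1: (1,1)P 2/3 ✓ · (1,2)Q 2/3 ✓ · (1,3)Q 2/3 ✓ · (1,4)P 0/3 ✗ · (1,5)Q 2/4 ✓ · (1,6)Q 1/2 ✓
Row 2: (2,0)Q 1/2 ✓ · (2,1)P 2/4 ✓ · (2,2)Q 2/4 ✓ · (2,3)Q 2/2 ✓ · (2,5)Q 1/1 ✓
Row 3: (3,0)Q 1/2 ✓ · (3,1)P 2/3 ✓ · (3,2)P 1/2 ✓ · (3,4)Q 0/0 ✓ · (3,6)Q 0/0 ✓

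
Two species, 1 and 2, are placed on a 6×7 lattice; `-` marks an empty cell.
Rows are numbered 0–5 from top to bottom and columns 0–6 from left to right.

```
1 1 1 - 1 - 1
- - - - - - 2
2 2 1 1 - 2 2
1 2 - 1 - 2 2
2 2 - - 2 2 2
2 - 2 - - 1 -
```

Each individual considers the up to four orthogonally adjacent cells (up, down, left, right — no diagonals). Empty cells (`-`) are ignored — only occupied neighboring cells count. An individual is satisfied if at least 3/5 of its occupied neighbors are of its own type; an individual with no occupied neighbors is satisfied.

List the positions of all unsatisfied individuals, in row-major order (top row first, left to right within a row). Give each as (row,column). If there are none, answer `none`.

Row 0: (0,0)1 1/1 ok · (0,1)1 2/2 ok · (0,2)1 1/1 ok · (0,4)1 0/0 ok · (0,6)1 0/1 unhappy
Row 1: (1,6)2 1/2 unhappy
Row 2: (2,0)2 1/2 unhappy · (2,1)2 2/3 ok · (2,2)1 1/2 unhappy · (2,3)1 2/2 ok · (2,5)2 2/2 ok · (2,6)2 3/3 ok
Row 3: (3,0)1 0/3 unhappy · (3,1)2 2/3 ok · (3,3)1 1/1 ok · (3,5)2 3/3 ok · (3,6)2 3/3 ok
Row 4: (4,0)2 2/3 ok · (4,1)2 2/2 ok · (4,4)2 1/1 ok · (4,5)2 3/4 ok · (4,6)2 2/2 ok
Row 5: (5,0)2 1/1 ok · (5,2)2 0/0 ok · (5,5)1 0/1 unhappy

(0,6), (1,6), (2,0), (2,2), (3,0), (5,5)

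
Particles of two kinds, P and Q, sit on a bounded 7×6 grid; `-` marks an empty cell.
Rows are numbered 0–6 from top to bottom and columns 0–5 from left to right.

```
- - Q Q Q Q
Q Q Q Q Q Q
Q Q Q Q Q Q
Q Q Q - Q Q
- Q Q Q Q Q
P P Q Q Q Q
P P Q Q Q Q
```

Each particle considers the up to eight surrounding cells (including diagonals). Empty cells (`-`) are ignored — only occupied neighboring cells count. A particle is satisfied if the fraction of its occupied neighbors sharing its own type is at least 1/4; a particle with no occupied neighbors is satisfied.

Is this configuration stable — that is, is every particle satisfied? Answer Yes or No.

Yes

Row 0: (0,2)Q 4/4 ok · (0,3)Q 5/5 ok · (0,4)Q 5/5 ok · (0,5)Q 3/3 ok
Row 1: (1,0)Q 3/3 ok · (1,1)Q 6/6 ok · (1,2)Q 7/7 ok · (1,3)Q 8/8 ok · (1,4)Q 8/8 ok · (1,5)Q 5/5 ok
Row 2: (2,0)Q 5/5 ok · (2,1)Q 8/8 ok · (2,2)Q 7/7 ok · (2,3)Q 7/7 ok · (2,4)Q 7/7 ok · (2,5)Q 5/5 ok
Row 3: (3,0)Q 4/4 ok · (3,1)Q 7/7 ok · (3,2)Q 7/7 ok · (3,4)Q 7/7 ok · (3,5)Q 5/5 ok
Row 4: (4,1)Q 5/7 ok · (4,2)Q 6/7 ok · (4,3)Q 7/7 ok · (4,4)Q 7/7 ok · (4,5)Q 5/5 ok
Row 5: (5,0)P 3/4 ok · (5,1)P 3/7 ok · (5,2)Q 6/8 ok · (5,3)Q 8/8 ok · (5,4)Q 8/8 ok · (5,5)Q 5/5 ok
Row 6: (6,0)P 3/3 ok · (6,1)P 3/5 ok · (6,2)Q 3/5 ok · (6,3)Q 5/5 ok · (6,4)Q 5/5 ok · (6,5)Q 3/3 ok
All meet the threshold, so the configuration is stable.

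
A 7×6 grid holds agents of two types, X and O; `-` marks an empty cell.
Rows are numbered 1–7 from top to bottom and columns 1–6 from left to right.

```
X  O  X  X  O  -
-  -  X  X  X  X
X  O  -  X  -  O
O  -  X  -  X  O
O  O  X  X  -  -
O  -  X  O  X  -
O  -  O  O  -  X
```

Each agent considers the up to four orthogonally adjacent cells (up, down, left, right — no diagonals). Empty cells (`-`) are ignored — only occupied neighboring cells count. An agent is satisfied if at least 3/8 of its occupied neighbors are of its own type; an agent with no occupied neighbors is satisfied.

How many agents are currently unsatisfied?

9

Row 1: (1,1)X 0/1 not · (1,2)O 0/2 not · (1,3)X 2/3 satisfied · (1,4)X 2/3 satisfied · (1,5)O 0/2 not
Row 2: (2,3)X 2/2 satisfied · (2,4)X 4/4 satisfied · (2,5)X 2/3 satisfied · (2,6)X 1/2 satisfied
Row 3: (3,1)X 0/2 not · (3,2)O 0/1 not · (3,4)X 1/1 satisfied · (3,6)O 1/2 satisfied
Row 4: (4,1)O 1/2 satisfied · (4,3)X 1/1 satisfied · (4,5)X 0/1 not · (4,6)O 1/2 satisfied
Row 5: (5,1)O 3/3 satisfied · (5,2)O 1/2 satisfied · (5,3)X 3/4 satisfied · (5,4)X 1/2 satisfied
Row 6: (6,1)O 2/2 satisfied · (6,3)X 1/3 not · (6,4)O 1/4 not · (6,5)X 0/1 not
Row 7: (7,1)O 1/1 satisfied · (7,3)O 1/2 satisfied · (7,4)O 2/2 satisfied · (7,6)X 0/0 satisfied
Unsatisfied: (1,1), (1,2), (1,5), (3,1), (3,2), (4,5), (6,3), (6,4), (6,5) — 9 in total.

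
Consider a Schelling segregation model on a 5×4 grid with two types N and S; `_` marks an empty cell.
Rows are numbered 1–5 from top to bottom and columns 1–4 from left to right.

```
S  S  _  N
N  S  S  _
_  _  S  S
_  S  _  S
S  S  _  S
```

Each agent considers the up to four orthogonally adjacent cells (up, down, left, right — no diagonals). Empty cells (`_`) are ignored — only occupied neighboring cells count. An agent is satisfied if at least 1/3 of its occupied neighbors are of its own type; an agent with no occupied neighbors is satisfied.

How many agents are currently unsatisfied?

(1,1)S 1/2 satisfied
(1,2)S 2/2 satisfied
(1,4)N 0/0 satisfied
(2,1)N 0/2 not
(2,2)S 2/3 satisfied
(2,3)S 2/2 satisfied
(3,3)S 2/2 satisfied
(3,4)S 2/2 satisfied
(4,2)S 1/1 satisfied
(4,4)S 2/2 satisfied
(5,1)S 1/1 satisfied
(5,2)S 2/2 satisfied
(5,4)S 1/1 satisfied
Unsatisfied: (2,1) — 1 in total.

1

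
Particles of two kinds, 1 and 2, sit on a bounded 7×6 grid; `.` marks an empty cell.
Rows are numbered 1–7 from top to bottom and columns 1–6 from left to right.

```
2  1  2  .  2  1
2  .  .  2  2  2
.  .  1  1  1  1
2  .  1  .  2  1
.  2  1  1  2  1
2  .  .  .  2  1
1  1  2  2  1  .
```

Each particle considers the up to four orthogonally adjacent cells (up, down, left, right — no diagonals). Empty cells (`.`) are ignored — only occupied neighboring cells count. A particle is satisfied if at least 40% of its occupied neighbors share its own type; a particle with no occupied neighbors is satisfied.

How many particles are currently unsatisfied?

(1,1)2 1/2 ✓
(1,2)1 0/2 ✗
(1,3)2 0/1 ✗
(1,5)2 1/2 ✓
(1,6)1 0/2 ✗
(2,1)2 1/1 ✓
(2,4)2 1/2 ✓
(2,5)2 3/4 ✓
(2,6)2 1/3 ✗
(3,3)1 2/2 ✓
(3,4)1 2/3 ✓
(3,5)1 2/4 ✓
(3,6)1 2/3 ✓
(4,1)2 0/0 ✓
(4,3)1 2/2 ✓
(4,5)2 1/3 ✗
(4,6)1 2/3 ✓
(5,2)2 0/1 ✗
(5,3)1 2/3 ✓
(5,4)1 1/2 ✓
(5,5)2 2/4 ✓
(5,6)1 2/3 ✓
(6,1)2 0/1 ✗
(6,5)2 1/3 ✗
(6,6)1 1/2 ✓
(7,1)1 1/2 ✓
(7,2)1 1/2 ✓
(7,3)2 1/2 ✓
(7,4)2 1/2 ✓
(7,5)1 0/2 ✗
Unsatisfied: (1,2), (1,3), (1,6), (2,6), (4,5), (5,2), (6,1), (6,5), (7,5) — 9 in total.

9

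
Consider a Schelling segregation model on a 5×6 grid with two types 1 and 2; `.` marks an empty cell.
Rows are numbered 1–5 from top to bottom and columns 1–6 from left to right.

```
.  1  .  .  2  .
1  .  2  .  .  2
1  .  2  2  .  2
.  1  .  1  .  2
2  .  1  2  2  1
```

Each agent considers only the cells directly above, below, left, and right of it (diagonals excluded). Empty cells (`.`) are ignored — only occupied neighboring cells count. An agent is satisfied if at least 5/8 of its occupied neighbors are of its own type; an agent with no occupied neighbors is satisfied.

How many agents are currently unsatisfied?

7

Row 1: (1,2)1 0/0 ✓ · (1,5)2 0/0 ✓
Row 2: (2,1)1 1/1 ✓ · (2,3)2 1/1 ✓ · (2,6)2 1/1 ✓
Row 3: (3,1)1 1/1 ✓ · (3,3)2 2/2 ✓ · (3,4)2 1/2 ✗ · (3,6)2 2/2 ✓
Row 4: (4,2)1 0/0 ✓ · (4,4)1 0/2 ✗ · (4,6)2 1/2 ✗
Row 5: (5,1)2 0/0 ✓ · (5,3)1 0/1 ✗ · (5,4)2 1/3 ✗ · (5,5)2 1/2 ✗ · (5,6)1 0/2 ✗
Unsatisfied: (3,4), (4,4), (4,6), (5,3), (5,4), (5,5), (5,6) — 7 in total.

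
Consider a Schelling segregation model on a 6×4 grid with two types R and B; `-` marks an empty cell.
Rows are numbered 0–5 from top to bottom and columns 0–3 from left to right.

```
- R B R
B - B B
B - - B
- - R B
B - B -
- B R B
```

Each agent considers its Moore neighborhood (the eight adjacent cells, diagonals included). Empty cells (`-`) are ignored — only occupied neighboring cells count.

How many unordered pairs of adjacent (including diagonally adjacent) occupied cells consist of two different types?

12

Scan each occupied cell's neighbors to the right and below (and the two forward diagonals) so each pair is counted once.
From row 0: 6 unlike of 8 pairs (running 6/8).
From row 1: 0 unlike of 4 pairs (running 6/12).
From row 2: 1 unlike of 2 pairs (running 7/14).
From row 3: 2 unlike of 3 pairs (running 9/17).
From row 4: 1 unlike of 4 pairs (running 10/21).
From row 5: 2 unlike of 2 pairs (running 12/23).
Total adjacent occupied pairs: 23; unlike-type pairs: 12.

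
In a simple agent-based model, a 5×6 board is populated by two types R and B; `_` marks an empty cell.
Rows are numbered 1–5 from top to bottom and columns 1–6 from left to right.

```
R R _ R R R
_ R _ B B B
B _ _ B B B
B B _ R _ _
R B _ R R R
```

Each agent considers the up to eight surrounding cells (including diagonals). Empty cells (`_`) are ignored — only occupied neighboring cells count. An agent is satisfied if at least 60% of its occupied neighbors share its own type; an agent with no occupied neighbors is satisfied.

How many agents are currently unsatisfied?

5

Row 1: (1,1)R 2/2 satisfied · (1,2)R 2/2 satisfied · (1,4)R 1/3 not · (1,5)R 2/5 not · (1,6)R 1/3 not
Row 2: (2,2)R 2/3 satisfied · (2,4)B 3/5 satisfied · (2,5)B 5/8 satisfied · (2,6)B 3/5 satisfied
Row 3: (3,1)B 2/3 satisfied · (3,4)B 3/4 satisfied · (3,5)B 5/6 satisfied · (3,6)B 3/3 satisfied
Row 4: (4,1)B 3/4 satisfied · (4,2)B 3/4 satisfied · (4,4)R 2/4 not
Row 5: (5,1)R 0/3 not · (5,2)B 2/3 satisfied · (5,4)R 2/2 satisfied · (5,5)R 3/3 satisfied · (5,6)R 1/1 satisfied
Unsatisfied: (1,4), (1,5), (1,6), (4,4), (5,1) — 5 in total.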